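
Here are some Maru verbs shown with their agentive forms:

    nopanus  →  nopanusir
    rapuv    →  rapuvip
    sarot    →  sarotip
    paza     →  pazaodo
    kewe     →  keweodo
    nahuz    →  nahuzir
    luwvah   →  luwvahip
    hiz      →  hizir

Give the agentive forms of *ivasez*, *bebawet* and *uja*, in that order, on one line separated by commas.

The alternation tracks the final sound of the stem — -ir when the stem ends in a sibilant (*nopanus*, *nahuz*, *hiz*); -ip when the stem ends in a non-sibilant consonant (*rapuv*, *sarot*, *luwvah*); -odo when the stem ends in a vowel (*paza*, *kewe*).
The final sound of *ivasez* is /z/, which is a sibilant, so the suffix is -ir, giving *ivasezir*.
Since the final sound of *bebawet* is /t/ (a non-sibilant consonant), it takes -ip, giving *bebawetip*.
*uja*: final sound = /a/, a vowel → -odo → *ujaodo*.

ivasezir, bebawetip, ujaodo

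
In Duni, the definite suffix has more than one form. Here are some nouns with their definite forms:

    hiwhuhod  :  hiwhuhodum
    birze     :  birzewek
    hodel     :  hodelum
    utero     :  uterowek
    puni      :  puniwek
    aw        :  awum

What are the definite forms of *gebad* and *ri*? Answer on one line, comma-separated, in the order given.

Looking at the final sound of each stem: -um when the stem ends in a consonant (*hiwhuhod*, *hodel*, *aw*); -wek when the stem ends in a vowel (*birze*, *utero*, *puni*).
Since the final sound of *gebad* is /d/ (a consonant), it takes -um, giving *gebadum*.
*ri* — final sound /i/ (a vowel) → -wek → *riwek*.

gebadum, riwek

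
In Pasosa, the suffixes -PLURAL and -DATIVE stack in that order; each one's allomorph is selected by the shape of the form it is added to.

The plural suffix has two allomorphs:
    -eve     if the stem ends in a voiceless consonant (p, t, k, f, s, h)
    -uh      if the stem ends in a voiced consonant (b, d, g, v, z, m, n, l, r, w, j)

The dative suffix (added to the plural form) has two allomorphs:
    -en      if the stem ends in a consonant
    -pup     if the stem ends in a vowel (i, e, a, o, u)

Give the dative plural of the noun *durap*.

*durap*: final consonant = /p/, voiceless → -eve → *durapeve*.
The plural form *durapeve*: final sound = /e/, a vowel → -pup → *durapevepup*.

durapevepup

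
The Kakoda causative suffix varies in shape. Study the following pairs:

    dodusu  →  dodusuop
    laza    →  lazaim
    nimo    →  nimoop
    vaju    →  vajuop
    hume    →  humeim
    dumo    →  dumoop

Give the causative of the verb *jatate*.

jatateim

The suffix is conditioned by the last vowel: -op when the last vowel of the stem is a rounded vowel (*dodusu*, *nimo*, *vaju*, *dumo*); -im when the last vowel of the stem is an unrounded vowel (*laza*, *hume*).
*jatate*: last vowel = /e/, an unrounded vowel → -im → *jatateim*.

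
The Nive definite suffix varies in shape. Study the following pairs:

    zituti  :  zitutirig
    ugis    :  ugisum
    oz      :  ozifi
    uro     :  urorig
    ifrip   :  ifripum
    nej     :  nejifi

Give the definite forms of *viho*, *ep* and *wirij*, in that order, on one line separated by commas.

vihorig, epum, wirijifi

The pattern is voicing of the final sound: -um when the stem ends in a voiceless consonant (*ugis*, *ifrip*); -ifi when the stem ends in a voiced consonant (*oz*, *nej*); -rig when the stem ends in a vowel (*zituti*, *uro*).
*viho* — final sound /o/ (a vowel) → -rig → *vihorig*.
Since the final sound of *ep* is /p/ (a voiceless consonant), it takes -um, giving *epum*.
*wirij*: final sound = /j/, a voiced consonant → -ifi → *wirijifi*.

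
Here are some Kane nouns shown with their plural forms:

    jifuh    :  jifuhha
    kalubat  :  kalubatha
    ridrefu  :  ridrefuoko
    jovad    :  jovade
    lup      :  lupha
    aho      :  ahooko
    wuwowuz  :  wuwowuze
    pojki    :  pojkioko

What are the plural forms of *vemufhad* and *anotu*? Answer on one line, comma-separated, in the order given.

vemufhade, anotuoko

Looking at the final sound of each stem: -ha when the stem ends in a voiceless consonant (*jifuh*, *kalubat*, *lup*); -e when the stem ends in a voiced consonant (*jovad*, *wuwowuz*); -oko when the stem ends in a vowel (*ridrefu*, *aho*, *pojki*).
*vemufhad*: final sound = /d/, a voiced consonant → -e → *vemufhade*.
*anotu*: final sound = /u/, a vowel → -oko → *anotuoko*.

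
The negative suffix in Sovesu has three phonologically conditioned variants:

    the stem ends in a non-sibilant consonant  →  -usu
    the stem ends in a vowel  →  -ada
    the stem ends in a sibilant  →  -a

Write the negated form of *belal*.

*belal*: final sound = /l/, a non-sibilant consonant → -usu → *belalusu*.

belalusu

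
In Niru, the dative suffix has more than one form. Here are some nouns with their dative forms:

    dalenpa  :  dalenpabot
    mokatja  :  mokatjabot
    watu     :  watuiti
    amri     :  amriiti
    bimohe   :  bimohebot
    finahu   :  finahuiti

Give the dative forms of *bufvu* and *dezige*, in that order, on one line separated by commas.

The suffix is conditioned by the last vowel: -iti when the last vowel of the stem is a high vowel (*watu*, *amri*, *finahu*); -bot when the last vowel of the stem is a non-high vowel (*dalenpa*, *mokatja*, *bimohe*).
*bufvu* — last vowel /u/ (a high vowel) → -iti → *bufvuiti*.
*dezige*: last vowel = /e/, a non-high vowel → -bot → *dezigebot*.

bufvuiti, dezigebot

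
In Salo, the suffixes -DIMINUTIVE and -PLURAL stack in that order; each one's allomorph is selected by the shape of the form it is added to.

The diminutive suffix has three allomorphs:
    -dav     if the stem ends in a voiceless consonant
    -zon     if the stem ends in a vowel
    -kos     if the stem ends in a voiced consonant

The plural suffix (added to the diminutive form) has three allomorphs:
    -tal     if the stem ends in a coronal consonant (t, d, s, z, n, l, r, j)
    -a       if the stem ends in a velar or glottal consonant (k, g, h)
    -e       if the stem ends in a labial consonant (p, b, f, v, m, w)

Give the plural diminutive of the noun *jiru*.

jiruzontal

*jiru* — final sound /u/ (a vowel) → -zon → *jiruzon*.
Since the final consonant of the diminutive form *jiruzon* is /n/ (coronal), it takes -tal, giving *jiruzontal*.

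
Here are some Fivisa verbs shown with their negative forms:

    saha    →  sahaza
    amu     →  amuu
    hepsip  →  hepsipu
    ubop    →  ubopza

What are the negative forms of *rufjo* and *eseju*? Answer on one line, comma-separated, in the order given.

rufjoza, esejuu

The suffix is conditioned by the last vowel: -u when the last vowel of the stem is a high vowel (*amu*, *hepsip*); -za when the last vowel of the stem is a non-high vowel (*saha*, *ubop*).
*rufjo*: last vowel = /o/, a non-high vowel → -za → *rufjoza*.
Since the last vowel of *eseju* is /u/ (a high vowel), it takes -u, giving *esejuu*.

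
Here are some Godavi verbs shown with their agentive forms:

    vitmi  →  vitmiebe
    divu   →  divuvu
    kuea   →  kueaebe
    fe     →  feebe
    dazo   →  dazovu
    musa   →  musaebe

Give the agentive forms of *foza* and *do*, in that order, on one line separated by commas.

Looking at the last vowel of each stem: -vu when the last vowel of the stem is a rounded vowel (*divu*, *dazo*); -ebe when the last vowel of the stem is an unrounded vowel (*vitmi*, *kuea*, *fe*, *musa*).
Since the last vowel of *foza* is /a/ (an unrounded vowel), it takes -ebe, giving *fozaebe*.
*do* — last vowel /o/ (a rounded vowel) → -vu → *dovu*.

fozaebe, dovu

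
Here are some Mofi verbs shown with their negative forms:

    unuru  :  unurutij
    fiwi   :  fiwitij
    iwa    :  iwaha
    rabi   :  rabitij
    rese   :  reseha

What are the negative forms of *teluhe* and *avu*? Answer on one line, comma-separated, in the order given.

Looking at the last vowel of each stem: -tij when the last vowel of the stem is a high vowel (*unuru*, *fiwi*, *rabi*); -ha when the last vowel of the stem is a non-high vowel (*iwa*, *rese*).
*teluhe* — last vowel /e/ (a non-high vowel) → -ha → *teluheha*.
Since the last vowel of *avu* is /u/ (a high vowel), it takes -tij, giving *avutij*.

teluheha, avutij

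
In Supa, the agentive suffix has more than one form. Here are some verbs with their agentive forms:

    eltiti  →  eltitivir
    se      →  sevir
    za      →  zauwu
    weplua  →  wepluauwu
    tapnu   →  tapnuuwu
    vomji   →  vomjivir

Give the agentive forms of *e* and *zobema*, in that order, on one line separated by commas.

evir, zobemauwu

The suffix is conditioned by the last vowel: -vir when the last vowel of the stem is a front vowel (*eltiti*, *se*, *vomji*); -uwu when the last vowel of the stem is a back vowel (*za*, *weplua*, *tapnu*).
Since the last vowel of *e* is /e/ (a front vowel), it takes -vir, giving *evir*.
*zobema*: last vowel = /a/, a back vowel → -uwu → *zobemauwu*.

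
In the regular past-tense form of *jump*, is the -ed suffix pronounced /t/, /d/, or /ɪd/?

The stem *jump* ends in a voiceless consonant other than /t/.
The -ed suffix is realized as /ɪd/ after /t, d/; as /t/ after other voiceless consonants; and as /d/ after other voiced sounds.
So -ed on *jump* is pronounced /t/.

/t/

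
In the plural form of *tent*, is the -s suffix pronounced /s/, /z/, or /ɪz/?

/s/

The stem *tent* ends in a voiceless non-sibilant consonant.
The plural suffix surfaces as /ɪz/ after sibilants, /s/ after other voiceless consonants, and /z/ after other voiced sounds.
So the plural -s on *tent* is pronounced /s/.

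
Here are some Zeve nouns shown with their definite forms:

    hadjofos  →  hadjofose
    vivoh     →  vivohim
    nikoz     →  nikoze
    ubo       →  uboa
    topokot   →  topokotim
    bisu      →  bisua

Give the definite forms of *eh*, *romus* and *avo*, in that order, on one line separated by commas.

The alternation tracks the final sound of the stem — -e when the stem ends in a sibilant (*hadjofos*, *nikoz*); -im when the stem ends in a non-sibilant consonant (*vivoh*, *topokot*); -a when the stem ends in a vowel (*ubo*, *bisu*).
Since the final sound of *eh* is /h/ (a non-sibilant consonant), it takes -im, giving *ehim*.
*romus*: final sound = /s/, a sibilant → -e → *romuse*.
*avo* — final sound /o/ (a vowel) → -a → *avoa*.

ehim, romuse, avoa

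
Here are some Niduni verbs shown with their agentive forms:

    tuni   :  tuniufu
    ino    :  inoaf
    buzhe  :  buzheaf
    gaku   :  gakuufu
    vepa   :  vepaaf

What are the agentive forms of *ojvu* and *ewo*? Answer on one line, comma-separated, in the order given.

The alternation tracks the last vowel of the stem — -ufu when the last vowel of the stem is a high vowel (*tuni*, *gaku*); -af when the last vowel of the stem is a non-high vowel (*ino*, *buzhe*, *vepa*).
The last vowel of *ojvu* is /u/, which is a high vowel, so the suffix is -ufu, giving *ojvuufu*.
*ewo* — last vowel /o/ (a non-high vowel) → -af → *ewoaf*.

ojvuufu, ewoaf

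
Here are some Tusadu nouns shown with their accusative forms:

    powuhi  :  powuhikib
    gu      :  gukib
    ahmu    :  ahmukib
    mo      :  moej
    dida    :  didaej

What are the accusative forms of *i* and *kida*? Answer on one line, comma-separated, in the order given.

Looking at the last vowel of each stem: -kib when the last vowel of the stem is a high vowel (*powuhi*, *gu*, *ahmu*); -ej when the last vowel of the stem is a non-high vowel (*mo*, *dida*).
*i*: last vowel = /i/, a high vowel → -kib → *ikib*.
*kida* — last vowel /a/ (a non-high vowel) → -ej → *kidaej*.

ikib, kidaej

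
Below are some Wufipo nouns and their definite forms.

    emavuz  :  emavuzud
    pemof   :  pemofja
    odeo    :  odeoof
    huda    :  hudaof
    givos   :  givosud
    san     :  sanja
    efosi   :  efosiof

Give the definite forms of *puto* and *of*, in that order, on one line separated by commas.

The suffix is conditioned by the final sound: -ud when the stem ends in a sibilant (*emavuz*, *givos*); -ja when the stem ends in a non-sibilant consonant (*pemof*, *san*); -of when the stem ends in a vowel (*odeo*, *huda*, *efosi*).
*puto*: final sound = /o/, a vowel → -of → *putoof*.
Since the final sound of *of* is /f/ (a non-sibilant consonant), it takes -ja, giving *ofja*.

putoof, ofja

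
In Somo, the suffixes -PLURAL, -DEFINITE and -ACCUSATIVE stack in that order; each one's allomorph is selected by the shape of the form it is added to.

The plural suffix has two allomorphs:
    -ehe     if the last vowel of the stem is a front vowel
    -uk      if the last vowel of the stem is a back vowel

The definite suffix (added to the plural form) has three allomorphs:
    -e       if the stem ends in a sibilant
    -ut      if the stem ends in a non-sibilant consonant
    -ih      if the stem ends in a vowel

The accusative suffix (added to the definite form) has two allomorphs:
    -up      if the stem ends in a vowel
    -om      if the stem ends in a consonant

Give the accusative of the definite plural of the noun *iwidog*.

iwidogukutom

Since the last vowel of *iwidog* is /o/ (a back vowel), it takes -uk, giving *iwidoguk*.
The plural form *iwidoguk*: final sound = /k/, a non-sibilant consonant → -ut → *iwidogukut*.
The definite form *iwidogukut* — final sound /t/ (a consonant) → -om → *iwidogukutom*.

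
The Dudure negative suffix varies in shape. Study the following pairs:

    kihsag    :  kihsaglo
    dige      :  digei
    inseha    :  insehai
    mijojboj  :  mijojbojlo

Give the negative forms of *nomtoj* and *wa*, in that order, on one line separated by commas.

nomtojlo, wai

The suffix is conditioned by the final sound: -lo when the stem ends in a consonant (*kihsag*, *mijojboj*); -i when the stem ends in a vowel (*dige*, *inseha*).
Since the final sound of *nomtoj* is /j/ (a consonant), it takes -lo, giving *nomtojlo*.
The final sound of *wa* is /a/, which is a vowel, so the suffix is -i, giving *wai*.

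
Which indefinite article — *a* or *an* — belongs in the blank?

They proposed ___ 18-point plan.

an

The indefinite article is chosen by the initial *sound* of the following word, not its spelling.
The number *18* is spoken "eighteen", beginning with /ˌeɪˈtiːn/ — a vowel sound.
So the article is *an*: They proposed an 18-point plan.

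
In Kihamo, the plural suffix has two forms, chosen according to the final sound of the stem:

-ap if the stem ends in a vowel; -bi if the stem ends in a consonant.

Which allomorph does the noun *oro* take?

-ap

*oro*: final sound = /o/, a vowel → -ap.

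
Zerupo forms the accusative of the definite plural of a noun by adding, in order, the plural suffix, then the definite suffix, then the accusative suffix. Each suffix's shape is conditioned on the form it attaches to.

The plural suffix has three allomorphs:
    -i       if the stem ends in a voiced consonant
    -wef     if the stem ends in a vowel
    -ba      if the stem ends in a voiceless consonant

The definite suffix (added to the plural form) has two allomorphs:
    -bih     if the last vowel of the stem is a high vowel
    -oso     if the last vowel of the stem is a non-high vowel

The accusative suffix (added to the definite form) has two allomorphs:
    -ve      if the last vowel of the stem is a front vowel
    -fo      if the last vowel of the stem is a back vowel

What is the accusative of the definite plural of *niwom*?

*niwom*: final sound = /m/, a voiced consonant → -i → *niwomi*.
The last vowel of the plural form *niwomi* is /i/, which is a high vowel, so the definite suffix is -bih, giving *niwomibih*.
Since the last vowel of the definite form *niwomibih* is /i/ (a front vowel), it takes -ve, giving *niwomibihve*.

niwomibihve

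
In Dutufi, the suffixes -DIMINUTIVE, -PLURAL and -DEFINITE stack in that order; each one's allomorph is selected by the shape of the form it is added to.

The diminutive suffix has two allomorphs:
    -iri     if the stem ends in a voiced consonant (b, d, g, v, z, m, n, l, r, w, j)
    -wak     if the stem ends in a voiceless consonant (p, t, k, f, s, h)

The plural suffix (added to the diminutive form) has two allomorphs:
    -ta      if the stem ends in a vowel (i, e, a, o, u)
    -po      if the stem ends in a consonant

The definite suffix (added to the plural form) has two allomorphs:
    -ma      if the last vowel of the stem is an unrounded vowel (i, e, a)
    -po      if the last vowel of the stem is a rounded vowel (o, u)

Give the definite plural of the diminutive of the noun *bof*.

bofwakpopo

Since the final consonant of *bof* is /f/ (voiceless), it takes -wak, giving *bofwak*.
The final sound of the diminutive form *bofwak* is /k/, which is a consonant, so the plural suffix is -po, giving *bofwakpo*.
Since the last vowel of the plural form *bofwakpo* is /o/ (a rounded vowel), it takes -po, giving *bofwakpopo*.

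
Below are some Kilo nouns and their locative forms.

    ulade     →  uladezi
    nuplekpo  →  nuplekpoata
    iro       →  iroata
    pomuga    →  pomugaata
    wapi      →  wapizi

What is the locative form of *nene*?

nenezi

Looking at the last vowel of each stem: -zi when the last vowel of the stem is a front vowel (*ulade*, *wapi*); -ata when the last vowel of the stem is a back vowel (*nuplekpo*, *iro*, *pomuga*).
*nene*: last vowel = /e/, a front vowel → -zi → *nenezi*.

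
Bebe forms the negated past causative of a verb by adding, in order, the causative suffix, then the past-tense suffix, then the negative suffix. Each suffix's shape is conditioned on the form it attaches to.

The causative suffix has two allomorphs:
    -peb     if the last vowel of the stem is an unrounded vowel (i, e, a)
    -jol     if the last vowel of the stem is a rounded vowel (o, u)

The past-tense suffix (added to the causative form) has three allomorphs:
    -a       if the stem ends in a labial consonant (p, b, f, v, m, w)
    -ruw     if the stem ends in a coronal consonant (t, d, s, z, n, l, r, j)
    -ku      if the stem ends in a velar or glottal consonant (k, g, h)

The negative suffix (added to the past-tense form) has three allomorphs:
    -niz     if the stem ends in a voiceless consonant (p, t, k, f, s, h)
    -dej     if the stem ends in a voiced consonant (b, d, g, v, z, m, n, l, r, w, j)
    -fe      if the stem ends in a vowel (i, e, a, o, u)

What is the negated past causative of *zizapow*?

The last vowel of *zizapow* is /o/, which is a rounded vowel, so the causative suffix is -jol, giving *zizapowjol*.
The causative form *zizapowjol* — final consonant /l/ (coronal) → -ruw → *zizapowjolruw*.
Since the final sound of the past-tense form *zizapowjolruw* is /w/ (a voiced consonant), it takes -dej, giving *zizapowjolruwdej*.

zizapowjolruwdej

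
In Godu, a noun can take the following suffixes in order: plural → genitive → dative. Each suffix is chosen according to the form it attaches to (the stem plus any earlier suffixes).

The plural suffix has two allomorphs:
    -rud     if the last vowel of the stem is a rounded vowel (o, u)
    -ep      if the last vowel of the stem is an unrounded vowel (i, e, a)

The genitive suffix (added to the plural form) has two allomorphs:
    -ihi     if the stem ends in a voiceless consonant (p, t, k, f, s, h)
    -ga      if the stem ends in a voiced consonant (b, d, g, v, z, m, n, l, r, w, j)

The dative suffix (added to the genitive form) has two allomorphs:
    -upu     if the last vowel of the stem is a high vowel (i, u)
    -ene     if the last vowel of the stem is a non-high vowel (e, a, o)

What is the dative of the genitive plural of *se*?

The last vowel of *se* is /e/, which is an unrounded vowel, so the plural suffix is -ep, giving *seep*.
The final consonant of the plural form *seep* is /p/, which is voiceless, so the genitive suffix is -ihi, giving *seepihi*.
The last vowel of the genitive form *seepihi* is /i/, which is a high vowel, so the dative suffix is -upu, giving *seepihiupu*.

seepihiupu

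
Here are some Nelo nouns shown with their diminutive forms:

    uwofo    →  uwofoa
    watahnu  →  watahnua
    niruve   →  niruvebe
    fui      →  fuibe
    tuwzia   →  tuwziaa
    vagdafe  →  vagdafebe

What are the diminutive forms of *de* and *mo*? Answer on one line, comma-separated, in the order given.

The pattern is front/back vowel harmony: -be when the last vowel of the stem is a front vowel (*niruve*, *fui*, *vagdafe*); -a when the last vowel of the stem is a back vowel (*uwofo*, *watahnu*, *tuwzia*).
*de*: last vowel = /e/, a front vowel → -be → *debe*.
The last vowel of *mo* is /o/, which is a back vowel, so the suffix is -a, giving *moa*.

debe, moa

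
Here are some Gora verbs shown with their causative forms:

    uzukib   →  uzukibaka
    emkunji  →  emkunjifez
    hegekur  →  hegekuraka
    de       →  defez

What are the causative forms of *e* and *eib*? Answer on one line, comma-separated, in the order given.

efez, eibaka

The pattern is consonant vs. vowel: -aka when the stem ends in a consonant (*uzukib*, *hegekur*); -fez when the stem ends in a vowel (*emkunji*, *de*).
The final sound of *e* is /e/, which is a vowel, so the suffix is -fez, giving *efez*.
*eib*: final sound = /b/, a consonant → -aka → *eibaka*.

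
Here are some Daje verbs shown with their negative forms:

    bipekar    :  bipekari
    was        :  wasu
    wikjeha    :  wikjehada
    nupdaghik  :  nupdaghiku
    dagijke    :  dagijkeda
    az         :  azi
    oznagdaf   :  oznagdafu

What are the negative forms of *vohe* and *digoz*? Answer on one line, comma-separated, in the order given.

voheda, digozi

Looking at the final sound of each stem: -u when the stem ends in a voiceless consonant (*was*, *nupdaghik*, *oznagdaf*); -i when the stem ends in a voiced consonant (*bipekar*, *az*); -da when the stem ends in a vowel (*wikjeha*, *dagijke*).
*vohe* — final sound /e/ (a vowel) → -da → *voheda*.
The final sound of *digoz* is /z/, which is a voiced consonant, so the suffix is -i, giving *digozi*.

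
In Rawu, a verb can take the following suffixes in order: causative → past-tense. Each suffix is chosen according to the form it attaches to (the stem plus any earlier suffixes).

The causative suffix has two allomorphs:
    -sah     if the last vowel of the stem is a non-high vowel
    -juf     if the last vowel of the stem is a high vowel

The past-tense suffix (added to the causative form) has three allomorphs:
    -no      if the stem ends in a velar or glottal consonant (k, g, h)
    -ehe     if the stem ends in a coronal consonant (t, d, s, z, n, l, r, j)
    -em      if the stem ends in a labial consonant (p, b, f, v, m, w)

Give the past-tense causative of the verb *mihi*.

mihijufem

*mihi* — last vowel /i/ (a high vowel) → -juf → *mihijuf*.
The final consonant of the causative form *mihijuf* is /f/, which is labial, so the past-tense suffix is -em, giving *mihijufem*.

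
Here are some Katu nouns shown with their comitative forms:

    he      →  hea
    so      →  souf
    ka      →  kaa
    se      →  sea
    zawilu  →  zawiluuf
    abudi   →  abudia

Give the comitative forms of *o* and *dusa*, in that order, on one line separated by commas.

ouf, dusaa

The suffix is conditioned by the last vowel: -uf when the last vowel of the stem is a rounded vowel (*so*, *zawilu*); -a when the last vowel of the stem is an unrounded vowel (*he*, *ka*, *se*, *abudi*).
*o* — last vowel /o/ (a rounded vowel) → -uf → *ouf*.
Since the last vowel of *dusa* is /a/ (an unrounded vowel), it takes -a, giving *dusaa*.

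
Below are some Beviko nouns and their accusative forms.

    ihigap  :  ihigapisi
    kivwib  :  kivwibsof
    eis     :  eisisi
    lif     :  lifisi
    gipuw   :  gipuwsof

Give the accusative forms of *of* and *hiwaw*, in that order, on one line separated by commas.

The suffix is conditioned by the final consonant: -isi when the stem ends in a voiceless consonant (*ihigap*, *eis*, *lif*); -sof when the stem ends in a voiced consonant (*kivwib*, *gipuw*).
*of*: final consonant = /f/, voiceless → -isi → *ofisi*.
The final consonant of *hiwaw* is /w/, which is voiced, so the suffix is -sof, giving *hiwawsof*.

ofisi, hiwawsof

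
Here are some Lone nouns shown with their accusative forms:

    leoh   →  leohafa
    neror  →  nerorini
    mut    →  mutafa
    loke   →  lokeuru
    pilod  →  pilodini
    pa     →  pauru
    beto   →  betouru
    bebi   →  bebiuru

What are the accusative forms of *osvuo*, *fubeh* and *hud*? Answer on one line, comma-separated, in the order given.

osvuouru, fubehafa, hudini

The alternation tracks the final sound of the stem — -afa when the stem ends in a voiceless consonant (*leoh*, *mut*); -ini when the stem ends in a voiced consonant (*neror*, *pilod*); -uru when the stem ends in a vowel (*loke*, *pa*, *beto*, *bebi*).
Since the final sound of *osvuo* is /o/ (a vowel), it takes -uru, giving *osvuouru*.
*fubeh*: final sound = /h/, a voiceless consonant → -afa → *fubehafa*.
*hud*: final sound = /d/, a voiced consonant → -ini → *hudini*.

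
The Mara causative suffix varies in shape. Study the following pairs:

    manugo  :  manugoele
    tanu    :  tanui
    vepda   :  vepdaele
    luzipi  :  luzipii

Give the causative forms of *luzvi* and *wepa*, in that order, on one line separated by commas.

Looking at the last vowel of each stem: -i when the last vowel of the stem is a high vowel (*tanu*, *luzipi*); -ele when the last vowel of the stem is a non-high vowel (*manugo*, *vepda*).
*luzvi* — last vowel /i/ (a high vowel) → -i → *luzvii*.
*wepa*: last vowel = /a/, a non-high vowel → -ele → *wepaele*.

luzvii, wepaele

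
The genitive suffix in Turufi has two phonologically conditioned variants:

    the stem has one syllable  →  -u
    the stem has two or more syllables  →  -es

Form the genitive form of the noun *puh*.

With one syllable, *puh* takes -u → *puhu*.

puhu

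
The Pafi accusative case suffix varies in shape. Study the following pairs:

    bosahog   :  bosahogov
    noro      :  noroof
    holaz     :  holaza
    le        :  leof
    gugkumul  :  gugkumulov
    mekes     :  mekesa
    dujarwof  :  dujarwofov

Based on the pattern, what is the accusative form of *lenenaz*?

The suffix is conditioned by the final sound: -a when the stem ends in a sibilant (*holaz*, *mekes*); -ov when the stem ends in a non-sibilant consonant (*bosahog*, *gugkumul*, *dujarwof*); -of when the stem ends in a vowel (*noro*, *le*).
*lenenaz* — final sound /z/ (a sibilant) → -a → *lenenaza*.

lenenaza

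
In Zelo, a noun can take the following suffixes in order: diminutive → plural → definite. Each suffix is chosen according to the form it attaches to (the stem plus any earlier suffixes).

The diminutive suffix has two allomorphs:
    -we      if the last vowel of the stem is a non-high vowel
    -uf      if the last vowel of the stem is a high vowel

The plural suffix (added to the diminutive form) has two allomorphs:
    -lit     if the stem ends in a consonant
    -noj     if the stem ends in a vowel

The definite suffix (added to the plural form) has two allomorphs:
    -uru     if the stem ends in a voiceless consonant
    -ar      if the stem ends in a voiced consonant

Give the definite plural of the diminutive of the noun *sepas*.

sepaswenojar

Since the last vowel of *sepas* is /a/ (a non-high vowel), it takes -we, giving *sepaswe*.
Since the final sound of the diminutive form *sepaswe* is /e/ (a vowel), it takes -noj, giving *sepaswenoj*.
Since the final consonant of the plural form *sepaswenoj* is /j/ (voiced), it takes -ar, giving *sepaswenojar*.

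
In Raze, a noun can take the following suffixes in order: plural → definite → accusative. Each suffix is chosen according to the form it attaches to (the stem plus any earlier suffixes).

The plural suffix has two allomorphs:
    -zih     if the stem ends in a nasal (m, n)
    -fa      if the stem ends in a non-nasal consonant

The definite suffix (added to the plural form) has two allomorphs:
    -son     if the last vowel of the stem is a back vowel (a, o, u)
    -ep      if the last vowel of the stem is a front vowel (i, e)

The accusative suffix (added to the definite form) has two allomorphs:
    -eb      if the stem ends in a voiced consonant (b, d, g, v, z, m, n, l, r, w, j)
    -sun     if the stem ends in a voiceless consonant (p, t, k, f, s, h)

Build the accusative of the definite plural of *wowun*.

wowunzihepsun

The final consonant of *wowun* is /n/, which is a nasal, so the plural suffix is -zih, giving *wowunzih*.
The plural form *wowunzih*: last vowel = /i/, a front vowel → -ep → *wowunzihep*.
Since the final consonant of the definite form *wowunzihep* is /p/ (voiceless), it takes -sun, giving *wowunzihepsun*.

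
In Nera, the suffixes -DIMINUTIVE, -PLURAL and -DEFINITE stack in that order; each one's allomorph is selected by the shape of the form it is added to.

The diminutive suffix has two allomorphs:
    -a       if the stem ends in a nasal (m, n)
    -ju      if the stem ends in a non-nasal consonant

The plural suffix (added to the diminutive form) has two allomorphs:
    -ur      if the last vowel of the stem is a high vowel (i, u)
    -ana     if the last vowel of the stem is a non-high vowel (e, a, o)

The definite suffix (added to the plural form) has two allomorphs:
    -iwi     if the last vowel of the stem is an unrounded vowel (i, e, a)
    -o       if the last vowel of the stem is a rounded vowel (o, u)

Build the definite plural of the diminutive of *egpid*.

*egpid* — final consonant /d/ (non-nasal) → -ju → *egpidju*.
The diminutive form *egpidju*: last vowel = /u/, a high vowel → -ur → *egpidjuur*.
Since the last vowel of the plural form *egpidjuur* is /u/ (a rounded vowel), it takes -o, giving *egpidjuuro*.

egpidjuuro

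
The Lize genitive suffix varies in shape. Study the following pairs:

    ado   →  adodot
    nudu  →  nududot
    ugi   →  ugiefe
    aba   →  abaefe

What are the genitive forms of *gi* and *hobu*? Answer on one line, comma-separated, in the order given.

giefe, hobudot

The pattern is rounding harmony: -dot when the last vowel of the stem is a rounded vowel (*ado*, *nudu*); -efe when the last vowel of the stem is an unrounded vowel (*ugi*, *aba*).
*gi*: last vowel = /i/, an unrounded vowel → -efe → *giefe*.
*hobu*: last vowel = /u/, a rounded vowel → -dot → *hobudot*.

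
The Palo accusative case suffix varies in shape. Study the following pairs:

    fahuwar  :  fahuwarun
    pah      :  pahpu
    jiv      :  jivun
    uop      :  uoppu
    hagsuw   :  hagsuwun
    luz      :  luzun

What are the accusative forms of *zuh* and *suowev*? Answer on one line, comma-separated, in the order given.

The alternation tracks the final consonant of the stem — -pu when the stem ends in a voiceless consonant (*pah*, *uop*); -un when the stem ends in a voiced consonant (*fahuwar*, *jiv*, *hagsuw*, *luz*).
*zuh*: final consonant = /h/, voiceless → -pu → *zuhpu*.
The final consonant of *suowev* is /v/, which is voiced, so the suffix is -un, giving *suowevun*.

zuhpu, suowevun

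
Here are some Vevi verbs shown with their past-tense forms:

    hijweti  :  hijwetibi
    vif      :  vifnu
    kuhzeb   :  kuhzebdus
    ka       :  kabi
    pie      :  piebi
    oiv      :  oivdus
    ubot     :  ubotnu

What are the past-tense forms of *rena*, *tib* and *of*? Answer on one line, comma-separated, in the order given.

The alternation tracks the final sound of the stem — -nu when the stem ends in a voiceless consonant (*vif*, *ubot*); -dus when the stem ends in a voiced consonant (*kuhzeb*, *oiv*); -bi when the stem ends in a vowel (*hijweti*, *ka*, *pie*).
*rena*: final sound = /a/, a vowel → -bi → *renabi*.
Since the final sound of *tib* is /b/ (a voiced consonant), it takes -dus, giving *tibdus*.
*of* — final sound /f/ (a voiceless consonant) → -nu → *ofnu*.

renabi, tibdus, ofnu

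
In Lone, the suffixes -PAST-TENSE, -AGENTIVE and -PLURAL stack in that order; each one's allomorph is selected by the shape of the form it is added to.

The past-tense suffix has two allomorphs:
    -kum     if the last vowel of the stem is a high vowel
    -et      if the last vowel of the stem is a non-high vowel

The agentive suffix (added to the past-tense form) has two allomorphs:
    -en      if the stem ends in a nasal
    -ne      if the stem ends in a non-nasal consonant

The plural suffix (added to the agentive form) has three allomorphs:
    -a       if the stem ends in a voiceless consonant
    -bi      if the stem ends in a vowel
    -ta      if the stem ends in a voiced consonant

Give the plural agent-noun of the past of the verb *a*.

aetnebi

*a* — last vowel /a/ (a non-high vowel) → -et → *aet*.
The past-tense form *aet* — final consonant /t/ (non-nasal) → -ne → *aetne*.
The final sound of the agentive form *aetne* is /e/, which is a vowel, so the plural suffix is -bi, giving *aetnebi*.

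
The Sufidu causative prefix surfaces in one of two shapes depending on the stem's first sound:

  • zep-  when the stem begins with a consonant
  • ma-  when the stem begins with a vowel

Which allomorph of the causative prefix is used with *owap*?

Since the first sound of *owap* is /o/ (a vowel), it takes ma-.

ma-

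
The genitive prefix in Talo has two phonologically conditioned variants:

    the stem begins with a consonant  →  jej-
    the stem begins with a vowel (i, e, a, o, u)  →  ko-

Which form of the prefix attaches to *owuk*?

The first sound of *owuk* is /o/, which is a vowel, so the prefix is ko-.

ko-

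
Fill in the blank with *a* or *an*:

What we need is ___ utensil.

a

The indefinite article is chosen by the initial *sound* of the following word, not its spelling.
*utensil* begins with the sound /juː/ (u pronounced /juː/) — a consonant sound.
So the article is *a*: What we need is a utensil.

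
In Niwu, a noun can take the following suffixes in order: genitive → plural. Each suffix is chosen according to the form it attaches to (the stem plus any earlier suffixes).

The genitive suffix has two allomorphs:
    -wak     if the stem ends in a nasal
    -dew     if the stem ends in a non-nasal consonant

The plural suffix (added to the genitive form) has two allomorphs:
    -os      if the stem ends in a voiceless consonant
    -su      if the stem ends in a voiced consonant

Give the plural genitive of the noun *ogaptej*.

ogaptejdewsu

Since the final consonant of *ogaptej* is /j/ (non-nasal), it takes -dew, giving *ogaptejdew*.
The genitive form *ogaptejdew*: final consonant = /w/, voiced → -su → *ogaptejdewsu*.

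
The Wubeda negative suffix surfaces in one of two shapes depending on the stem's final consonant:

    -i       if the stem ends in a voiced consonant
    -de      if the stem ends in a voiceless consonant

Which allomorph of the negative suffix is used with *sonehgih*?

-de

*sonehgih*: final consonant = /h/, voiceless → -de.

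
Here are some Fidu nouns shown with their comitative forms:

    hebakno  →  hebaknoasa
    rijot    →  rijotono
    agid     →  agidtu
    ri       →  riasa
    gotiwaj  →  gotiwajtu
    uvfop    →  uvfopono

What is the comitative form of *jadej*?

jadejtu

The alternation tracks the final sound of the stem — -ono when the stem ends in a voiceless consonant (*rijot*, *uvfop*); -tu when the stem ends in a voiced consonant (*agid*, *gotiwaj*); -asa when the stem ends in a vowel (*hebakno*, *ri*).
*jadej* — final sound /j/ (a voiced consonant) → -tu → *jadejtu*.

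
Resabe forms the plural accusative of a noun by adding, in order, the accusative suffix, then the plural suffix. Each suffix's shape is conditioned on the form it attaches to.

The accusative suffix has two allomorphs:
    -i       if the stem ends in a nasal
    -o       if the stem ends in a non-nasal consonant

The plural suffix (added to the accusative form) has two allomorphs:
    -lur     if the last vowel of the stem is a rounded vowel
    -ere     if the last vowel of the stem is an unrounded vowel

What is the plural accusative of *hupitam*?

hupitamiere

The final consonant of *hupitam* is /m/, which is a nasal, so the accusative suffix is -i, giving *hupitami*.
The accusative form *hupitami* — last vowel /i/ (an unrounded vowel) → -ere → *hupitamiere*.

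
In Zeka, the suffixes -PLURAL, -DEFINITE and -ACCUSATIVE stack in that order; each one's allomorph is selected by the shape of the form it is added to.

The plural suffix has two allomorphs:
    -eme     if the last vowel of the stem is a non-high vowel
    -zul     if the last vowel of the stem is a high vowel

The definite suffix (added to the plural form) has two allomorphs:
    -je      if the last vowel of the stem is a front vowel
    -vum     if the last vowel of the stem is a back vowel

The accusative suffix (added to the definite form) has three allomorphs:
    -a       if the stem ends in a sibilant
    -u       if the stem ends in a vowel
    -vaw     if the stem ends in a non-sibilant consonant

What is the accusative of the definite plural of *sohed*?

Since the last vowel of *sohed* is /e/ (a non-high vowel), it takes -eme, giving *sohedeme*.
Since the last vowel of the plural form *sohedeme* is /e/ (a front vowel), it takes -je, giving *sohedemeje*.
The definite form *sohedemeje*: final sound = /e/, a vowel → -u → *sohedemejeu*.

sohedemejeu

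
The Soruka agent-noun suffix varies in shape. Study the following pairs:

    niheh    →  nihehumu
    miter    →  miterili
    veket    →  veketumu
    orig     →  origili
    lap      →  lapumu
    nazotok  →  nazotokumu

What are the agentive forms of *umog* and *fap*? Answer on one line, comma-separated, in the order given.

The suffix is conditioned by the final consonant: -umu when the stem ends in a voiceless consonant (*niheh*, *veket*, *lap*, *nazotok*); -ili when the stem ends in a voiced consonant (*miter*, *orig*).
*umog* — final consonant /g/ (voiced) → -ili → *umogili*.
*fap*: final consonant = /p/, voiceless → -umu → *fapumu*.

umogili, fapumu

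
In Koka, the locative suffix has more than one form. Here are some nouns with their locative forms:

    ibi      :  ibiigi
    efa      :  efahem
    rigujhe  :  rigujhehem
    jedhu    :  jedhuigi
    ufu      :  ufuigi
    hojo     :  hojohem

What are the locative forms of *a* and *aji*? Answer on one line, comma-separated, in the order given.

ahem, ajiigi

The alternation tracks the last vowel of the stem — -igi when the last vowel of the stem is a high vowel (*ibi*, *jedhu*, *ufu*); -hem when the last vowel of the stem is a non-high vowel (*efa*, *rigujhe*, *hojo*).
*a*: last vowel = /a/, a non-high vowel → -hem → *ahem*.
Since the last vowel of *aji* is /i/ (a high vowel), it takes -igi, giving *ajiigi*.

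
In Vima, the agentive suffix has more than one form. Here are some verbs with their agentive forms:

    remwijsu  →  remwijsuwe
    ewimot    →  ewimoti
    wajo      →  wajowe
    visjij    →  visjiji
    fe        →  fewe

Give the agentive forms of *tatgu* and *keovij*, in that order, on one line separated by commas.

The alternation tracks the final sound of the stem — -i when the stem ends in a consonant (*ewimot*, *visjij*); -we when the stem ends in a vowel (*remwijsu*, *wajo*, *fe*).
*tatgu* — final sound /u/ (a vowel) → -we → *tatguwe*.
*keovij* — final sound /j/ (a consonant) → -i → *keoviji*.

tatguwe, keoviji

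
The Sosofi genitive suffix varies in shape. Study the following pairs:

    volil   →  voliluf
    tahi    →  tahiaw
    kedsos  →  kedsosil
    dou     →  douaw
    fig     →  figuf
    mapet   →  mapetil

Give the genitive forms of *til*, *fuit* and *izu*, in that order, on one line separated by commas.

The pattern is voicing of the final sound: -il when the stem ends in a voiceless consonant (*kedsos*, *mapet*); -uf when the stem ends in a voiced consonant (*volil*, *fig*); -aw when the stem ends in a vowel (*tahi*, *dou*).
*til*: final sound = /l/, a voiced consonant → -uf → *tiluf*.
The final sound of *fuit* is /t/, which is a voiceless consonant, so the suffix is -il, giving *fuitil*.
The final sound of *izu* is /u/, which is a vowel, so the suffix is -aw, giving *izuaw*.

tiluf, fuitil, izuaw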